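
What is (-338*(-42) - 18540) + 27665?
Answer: 23321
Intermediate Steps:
(-338*(-42) - 18540) + 27665 = (14196 - 18540) + 27665 = -4344 + 27665 = 23321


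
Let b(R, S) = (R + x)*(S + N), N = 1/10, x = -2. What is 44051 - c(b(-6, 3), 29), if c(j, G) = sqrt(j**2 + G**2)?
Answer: 44051 - sqrt(36401)/5 ≈ 44013.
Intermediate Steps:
N = 1/10 ≈ 0.10000
b(R, S) = (-2 + R)*(1/10 + S) (b(R, S) = (R - 2)*(S + 1/10) = (-2 + R)*(1/10 + S))
c(j, G) = sqrt(G**2 + j**2)
44051 - c(b(-6, 3), 29) = 44051 - sqrt(29**2 + (-1/5 - 2*3 + (1/10)*(-6) - 6*3)**2) = 44051 - sqrt(841 + (-1/5 - 6 - 3/5 - 18)**2) = 44051 - sqrt(841 + (-124/5)**2) = 44051 - sqrt(841 + 15376/25) = 44051 - sqrt(36401/25) = 44051 - sqrt(36401)/5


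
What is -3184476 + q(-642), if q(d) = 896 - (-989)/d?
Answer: -2043859349/642 ≈ -3.1836e+6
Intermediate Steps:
q(d) = 896 + 989/d
-3184476 + q(-642) = -3184476 + (896 + 989/(-642)) = -3184476 + (896 + 989*(-1/642)) = -3184476 + (896 - 989/642) = -3184476 + 574243/642 = -2043859349/642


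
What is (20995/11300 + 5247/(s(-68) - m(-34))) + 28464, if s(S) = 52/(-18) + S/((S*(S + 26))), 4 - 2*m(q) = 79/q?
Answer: 30628921789/1109660 ≈ 27602.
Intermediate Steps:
m(q) = 2 - 79/(2*q)
s(S) = -26/9 + 1/(26 + S) (s(S) = 52*(-1/18) + S/((S*(26 + S))) = -26/9 + S*(1/(S*(26 + S))) = -26/9 + 1/(26 + S))
(20995/11300 + 5247/(s(-68) - m(-34))) + 28464 = (20995/11300 + 5247/((-667 - 26*(-68))/(9*(26 - 68)) - (2 - 79/2/(-34)))) + 28464 = (20995*(1/11300) + 5247/((⅑)*(-667 + 1768)/(-42) - (2 - 79/2*(-1/34)))) + 28464 = (4199/2260 + 5247/((⅑)*(-1/42)*1101 - (2 + 79/68))) + 28464 = (4199/2260 + 5247/(-367/126 - 1*215/68)) + 28464 = (4199/2260 + 5247/(-367/126 - 215/68)) + 28464 = (4199/2260 + 5247/(-26023/4284)) + 28464 = (4199/2260 + 5247*(-4284/26023)) + 28464 = (4199/2260 - 424116/491) + 28464 = -956440451/1109660 + 28464 = 30628921789/1109660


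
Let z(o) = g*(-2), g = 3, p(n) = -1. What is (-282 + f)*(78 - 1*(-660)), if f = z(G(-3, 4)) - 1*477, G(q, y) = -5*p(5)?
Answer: -564570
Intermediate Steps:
G(q, y) = 5 (G(q, y) = -5*(-1) = 5)
z(o) = -6 (z(o) = 3*(-2) = -6)
f = -483 (f = -6 - 1*477 = -6 - 477 = -483)
(-282 + f)*(78 - 1*(-660)) = (-282 - 483)*(78 - 1*(-660)) = -765*(78 + 660) = -765*738 = -564570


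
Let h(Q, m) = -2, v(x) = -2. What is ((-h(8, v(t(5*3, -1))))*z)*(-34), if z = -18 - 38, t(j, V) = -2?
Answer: 3808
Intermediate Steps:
z = -56
((-h(8, v(t(5*3, -1))))*z)*(-34) = (-1*(-2)*(-56))*(-34) = (2*(-56))*(-34) = -112*(-34) = 3808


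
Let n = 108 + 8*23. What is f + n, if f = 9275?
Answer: 9567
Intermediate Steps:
n = 292 (n = 108 + 184 = 292)
f + n = 9275 + 292 = 9567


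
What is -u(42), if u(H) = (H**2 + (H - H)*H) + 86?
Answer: -1850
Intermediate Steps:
u(H) = 86 + H**2 (u(H) = (H**2 + 0*H) + 86 = (H**2 + 0) + 86 = H**2 + 86 = 86 + H**2)
-u(42) = -(86 + 42**2) = -(86 + 1764) = -1*1850 = -1850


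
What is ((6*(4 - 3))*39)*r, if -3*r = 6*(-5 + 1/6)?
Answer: 2262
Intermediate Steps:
r = 29/3 (r = -2*(-5 + 1/6) = -2*(-5 + ⅙) = -2*(-29)/6 = -⅓*(-29) = 29/3 ≈ 9.6667)
((6*(4 - 3))*39)*r = ((6*(4 - 3))*39)*(29/3) = ((6*1)*39)*(29/3) = (6*39)*(29/3) = 234*(29/3) = 2262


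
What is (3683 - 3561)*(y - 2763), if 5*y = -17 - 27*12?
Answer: -1727032/5 ≈ -3.4541e+5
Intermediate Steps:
y = -341/5 (y = (-17 - 27*12)/5 = (-17 - 324)/5 = (1/5)*(-341) = -341/5 ≈ -68.200)
(3683 - 3561)*(y - 2763) = (3683 - 3561)*(-341/5 - 2763) = 122*(-14156/5) = -1727032/5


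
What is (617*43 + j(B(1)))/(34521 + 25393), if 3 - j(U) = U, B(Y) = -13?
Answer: 26547/59914 ≈ 0.44309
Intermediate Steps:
j(U) = 3 - U
(617*43 + j(B(1)))/(34521 + 25393) = (617*43 + (3 - 1*(-13)))/(34521 + 25393) = (26531 + (3 + 13))/59914 = (26531 + 16)*(1/59914) = 26547*(1/59914) = 26547/59914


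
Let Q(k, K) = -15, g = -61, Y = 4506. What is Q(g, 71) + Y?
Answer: 4491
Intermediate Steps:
Q(g, 71) + Y = -15 + 4506 = 4491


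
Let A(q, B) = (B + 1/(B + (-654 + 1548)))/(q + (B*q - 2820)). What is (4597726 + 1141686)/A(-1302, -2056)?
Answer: -17825362365395760/2389073 ≈ -7.4612e+9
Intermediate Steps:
A(q, B) = (B + 1/(894 + B))/(-2820 + q + B*q) (A(q, B) = (B + 1/(B + 894))/(q + (-2820 + B*q)) = (B + 1/(894 + B))/(-2820 + q + B*q))
(4597726 + 1141686)/A(-1302, -2056) = (4597726 + 1141686)/(((1 + (-2056)² + 894*(-2056))/(-2521080 - 2820*(-2056) + 894*(-1302) - 1302*(-2056)² + 895*(-2056)*(-1302)))) = 5739412/(((1 + 4227136 - 1838064)/(-2521080 + 5797920 - 1163988 - 1302*4227136 + 2395836240))) = 5739412/((2389073/(-2521080 + 5797920 - 1163988 - 5503731072 + 2395836240))) = 5739412/((2389073/(-3105781980))) = 5739412/((-1/3105781980*2389073)) = 5739412/(-2389073/3105781980) = 5739412*(-3105781980/2389073) = -17825362365395760/2389073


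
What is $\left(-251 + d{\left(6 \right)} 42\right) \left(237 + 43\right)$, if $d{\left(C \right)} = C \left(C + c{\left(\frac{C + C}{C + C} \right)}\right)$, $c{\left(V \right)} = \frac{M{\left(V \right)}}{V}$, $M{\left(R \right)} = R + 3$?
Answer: $635320$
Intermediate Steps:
$M{\left(R \right)} = 3 + R$
$c{\left(V \right)} = \frac{3 + V}{V}$
$d{\left(C \right)} = C \left(4 + C\right)$ ($d{\left(C \right)} = C \left(C + \frac{3 + \frac{C + C}{C + C}}{\left(C + C\right) \frac{1}{C + C}}\right) = C \left(C + \frac{3 + \frac{2 C}{2 C}}{2 C \frac{1}{2 C}}\right) = C \left(C + \frac{3 + 2 C \frac{1}{2 C}}{2 C \frac{1}{2 C}}\right) = C \left(C + \frac{3 + 1}{1}\right) = C \left(C + 1 \cdot 4\right) = C \left(C + 4\right) = C \left(4 + C\right)$)
$\left(-251 + d{\left(6 \right)} 42\right) \left(237 + 43\right) = \left(-251 + 6 \left(4 + 6\right) 42\right) \left(237 + 43\right) = \left(-251 + 6 \cdot 10 \cdot 42\right) 280 = \left(-251 + 60 \cdot 42\right) 280 = \left(-251 + 2520\right) 280 = 2269 \cdot 280 = 635320$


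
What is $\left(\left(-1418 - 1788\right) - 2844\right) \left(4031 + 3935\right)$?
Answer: $-48194300$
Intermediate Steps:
$\left(\left(-1418 - 1788\right) - 2844\right) \left(4031 + 3935\right) = \left(\left(-1418 - 1788\right) - 2844\right) 7966 = \left(-3206 - 2844\right) 7966 = \left(-6050\right) 7966 = -48194300$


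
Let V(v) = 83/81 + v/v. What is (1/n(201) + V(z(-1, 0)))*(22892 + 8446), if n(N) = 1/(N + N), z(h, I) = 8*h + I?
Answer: 113951932/9 ≈ 1.2661e+7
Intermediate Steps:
z(h, I) = I + 8*h
V(v) = 164/81 (V(v) = 83*(1/81) + 1 = 83/81 + 1 = 164/81)
n(N) = 1/(2*N)
(1/n(201) + V(z(-1, 0)))*(22892 + 8446) = (1/((½)/201) + 164/81)*(22892 + 8446) = (1/((½)*(1/201)) + 164/81)*31338 = (1/(1/402) + 164/81)*31338 = (402 + 164/81)*31338 = (32726/81)*31338 = 113951932/9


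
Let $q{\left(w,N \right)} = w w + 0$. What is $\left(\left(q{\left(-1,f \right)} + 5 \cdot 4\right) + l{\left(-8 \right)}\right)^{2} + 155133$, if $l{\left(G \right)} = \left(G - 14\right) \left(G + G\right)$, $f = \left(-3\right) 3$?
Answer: $294262$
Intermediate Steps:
$f = -9$
$l{\left(G \right)} = 2 G \left(-14 + G\right)$ ($l{\left(G \right)} = \left(-14 + G\right) 2 G = 2 G \left(-14 + G\right)$)
$q{\left(w,N \right)} = w^{2}$ ($q{\left(w,N \right)} = w^{2} + 0 = w^{2}$)
$\left(\left(q{\left(-1,f \right)} + 5 \cdot 4\right) + l{\left(-8 \right)}\right)^{2} + 155133 = \left(\left(\left(-1\right)^{2} + 5 \cdot 4\right) + 2 \left(-8\right) \left(-14 - 8\right)\right)^{2} + 155133 = \left(\left(1 + 20\right) + 2 \left(-8\right) \left(-22\right)\right)^{2} + 155133 = \left(21 + 352\right)^{2} + 155133 = 373^{2} + 155133 = 139129 + 155133 = 294262$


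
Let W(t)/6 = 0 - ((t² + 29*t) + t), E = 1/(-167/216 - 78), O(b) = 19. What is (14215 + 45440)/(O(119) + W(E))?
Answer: 17270732472375/6161957539 ≈ 2802.8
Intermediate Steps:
E = -216/17015 (E = 1/(-167*1/216 - 78) = 1/(-167/216 - 78) = 1/(-17015/216) = -216/17015 ≈ -0.012695)
W(t) = -180*t - 6*t² (W(t) = 6*(0 - ((t² + 29*t) + t)) = 6*(0 - (t² + 30*t)) = 6*(0 + (-t² - 30*t)) = 6*(-t² - 30*t) = -180*t - 6*t²)
(14215 + 45440)/(O(119) + W(E)) = (14215 + 45440)/(19 - 6*(-216/17015)*(30 - 216/17015)) = 59655/(19 - 6*(-216/17015)*510234/17015) = 59655/(19 + 661263264/289510225) = 59655/(6161957539/289510225) = 59655*(289510225/6161957539) = 17270732472375/6161957539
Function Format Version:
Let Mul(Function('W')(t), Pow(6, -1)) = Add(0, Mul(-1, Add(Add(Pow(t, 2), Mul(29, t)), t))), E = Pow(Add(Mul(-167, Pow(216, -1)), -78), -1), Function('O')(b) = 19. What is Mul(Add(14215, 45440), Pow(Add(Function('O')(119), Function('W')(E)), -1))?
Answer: Rational(17270732472375, 6161957539) ≈ 2802.8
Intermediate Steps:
E = Rational(-216, 17015) (E = Pow(Add(Mul(-167, Rational(1, 216)), -78), -1) = Pow(Add(Rational(-167, 216), -78), -1) = Pow(Rational(-17015, 216), -1) = Rational(-216, 17015) ≈ -0.012695)
Function('W')(t) = Add(Mul(-180, t), Mul(-6, Pow(t, 2))) (Function('W')(t) = Mul(6, Add(0, Mul(-1, Add(Add(Pow(t, 2), Mul(29, t)), t)))) = Mul(6, Add(0, Mul(-1, Add(Pow(t, 2), Mul(30, t))))) = Mul(6, Add(0, Add(Mul(-1, Pow(t, 2)), Mul(-30, t)))) = Mul(6, Add(Mul(-1, Pow(t, 2)), Mul(-30, t))) = Add(Mul(-180, t), Mul(-6, Pow(t, 2))))
Mul(Add(14215, 45440), Pow(Add(Function('O')(119), Function('W')(E)), -1)) = Mul(Add(14215, 45440), Pow(Add(19, Mul(-6, Rational(-216, 17015), Add(30, Rational(-216, 17015)))), -1)) = Mul(59655, Pow(Add(19, Mul(-6, Rational(-216, 17015), Rational(510234, 17015))), -1)) = Mul(59655, Pow(Add(19, Rational(661263264, 289510225)), -1)) = Mul(59655, Pow(Rational(6161957539, 289510225), -1)) = Mul(59655, Rational(289510225, 6161957539)) = Rational(17270732472375, 6161957539)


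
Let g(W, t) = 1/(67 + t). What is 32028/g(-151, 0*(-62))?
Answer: 2145876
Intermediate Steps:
32028/g(-151, 0*(-62)) = 32028/(1/(67 + 0*(-62))) = 32028/(1/(67 + 0)) = 32028/(1/67) = 32028*67 = 2145876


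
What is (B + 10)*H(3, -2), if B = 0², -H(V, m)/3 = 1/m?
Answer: 15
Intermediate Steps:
H(V, m) = -3/m
B = 0
(B + 10)*H(3, -2) = (0 + 10)*(-3/(-2)) = 10*(-3*(-½)) = 10*(3/2) = 15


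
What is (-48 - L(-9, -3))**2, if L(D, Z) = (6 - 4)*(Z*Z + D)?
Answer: 2304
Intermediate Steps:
L(D, Z) = 2*D + 2*Z**2 (L(D, Z) = 2*(Z**2 + D) = 2*(D + Z**2) = 2*D + 2*Z**2)
(-48 - L(-9, -3))**2 = (-48 - (2*(-9) + 2*(-3)**2))**2 = (-48 - (-18 + 2*9))**2 = (-48 - (-18 + 18))**2 = (-48 - 1*0)**2 = (-48 + 0)**2 = (-48)**2 = 2304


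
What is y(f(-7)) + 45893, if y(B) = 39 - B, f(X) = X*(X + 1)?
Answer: 45890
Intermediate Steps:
f(X) = X*(1 + X)
y(f(-7)) + 45893 = (39 - (-7)*(1 - 7)) + 45893 = (39 - (-7)*(-6)) + 45893 = (39 - 1*42) + 45893 = (39 - 42) + 45893 = -3 + 45893 = 45890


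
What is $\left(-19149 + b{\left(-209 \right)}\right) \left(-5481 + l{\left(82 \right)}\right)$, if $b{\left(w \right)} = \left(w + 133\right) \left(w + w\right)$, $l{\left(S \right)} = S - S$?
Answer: $-69164739$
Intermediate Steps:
$l{\left(S \right)} = 0$
$b{\left(w \right)} = 2 w \left(133 + w\right)$ ($b{\left(w \right)} = \left(133 + w\right) 2 w = 2 w \left(133 + w\right)$)
$\left(-19149 + b{\left(-209 \right)}\right) \left(-5481 + l{\left(82 \right)}\right) = \left(-19149 + 2 \left(-209\right) \left(133 - 209\right)\right) \left(-5481 + 0\right) = \left(-19149 + 2 \left(-209\right) \left(-76\right)\right) \left(-5481\right) = \left(-19149 + 31768\right) \left(-5481\right) = 12619 \left(-5481\right) = -69164739$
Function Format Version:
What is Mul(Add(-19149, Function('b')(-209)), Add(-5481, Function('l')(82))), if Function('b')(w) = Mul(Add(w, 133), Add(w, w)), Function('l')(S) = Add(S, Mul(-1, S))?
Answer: -69164739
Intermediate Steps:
Function('l')(S) = 0
Function('b')(w) = Mul(2, w, Add(133, w)) (Function('b')(w) = Mul(Add(133, w), Mul(2, w)) = Mul(2, w, Add(133, w)))
Mul(Add(-19149, Function('b')(-209)), Add(-5481, Function('l')(82))) = Mul(Add(-19149, Mul(2, -209, Add(133, -209))), Add(-5481, 0)) = Mul(Add(-19149, Mul(2, -209, -76)), -5481) = Mul(Add(-19149, 31768), -5481) = Mul(12619, -5481) = -69164739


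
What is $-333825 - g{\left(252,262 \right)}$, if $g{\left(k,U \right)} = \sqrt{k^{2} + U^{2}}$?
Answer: $-333825 - 2 \sqrt{33037} \approx -3.3419 \cdot 10^{5}$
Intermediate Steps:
$g{\left(k,U \right)} = \sqrt{U^{2} + k^{2}}$
$-333825 - g{\left(252,262 \right)} = -333825 - \sqrt{262^{2} + 252^{2}} = -333825 - \sqrt{68644 + 63504} = -333825 - \sqrt{132148} = -333825 - 2 \sqrt{33037}$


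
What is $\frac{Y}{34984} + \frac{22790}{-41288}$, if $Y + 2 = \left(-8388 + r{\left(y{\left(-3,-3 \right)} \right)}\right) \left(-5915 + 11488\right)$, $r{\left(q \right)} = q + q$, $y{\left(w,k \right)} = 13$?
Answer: $- \frac{120304815289}{90276212} \approx -1332.6$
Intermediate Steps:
$r{\left(q \right)} = 2 q$
$Y = -46601428$ ($Y = -2 + \left(-8388 + 2 \cdot 13\right) \left(-5915 + 11488\right) = -2 + \left(-8388 + 26\right) 5573 = -2 - 46601426 = -46601428$)
$\frac{Y}{34984} + \frac{22790}{-41288} = - \frac{46601428}{34984} + \frac{22790}{-41288} = \left(-46601428\right) \frac{1}{34984} + 22790 \left(- \frac{1}{41288}\right) = - \frac{11650357}{8746} - \frac{11395}{20644} = - \frac{120304815289}{90276212}$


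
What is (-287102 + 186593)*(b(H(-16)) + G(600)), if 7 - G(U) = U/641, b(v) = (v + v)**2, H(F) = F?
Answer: -66363177939/641 ≈ -1.0353e+8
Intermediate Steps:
b(v) = 4*v**2 (b(v) = (2*v)**2 = 4*v**2)
G(U) = 7 - U/641
(-287102 + 186593)*(b(H(-16)) + G(600)) = (-287102 + 186593)*(4*(-16)**2 + (7 - 1/641*600)) = -100509*(4*256 + (7 - 600/641)) = -100509*(1024 + 3887/641) = -100509*660271/641 = -66363177939/641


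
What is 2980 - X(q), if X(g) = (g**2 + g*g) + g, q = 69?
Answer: -6611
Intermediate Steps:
X(g) = g + 2*g**2 (X(g) = (g**2 + g**2) + g = 2*g**2 + g = g + 2*g**2)
2980 - X(q) = 2980 - 69*(1 + 2*69) = 2980 - 69*(1 + 138) = 2980 - 69*139 = 2980 - 1*9591 = 2980 - 9591 = -6611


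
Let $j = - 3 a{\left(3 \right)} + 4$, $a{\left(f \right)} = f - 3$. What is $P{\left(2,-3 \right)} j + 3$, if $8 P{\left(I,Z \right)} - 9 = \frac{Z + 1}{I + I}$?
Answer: $\frac{29}{4} \approx 7.25$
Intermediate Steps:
$a{\left(f \right)} = -3 + f$
$P{\left(I,Z \right)} = \frac{9}{8} + \frac{1 + Z}{16 I}$ ($P{\left(I,Z \right)} = \frac{9}{8} + \frac{\left(Z + 1\right) \frac{1}{I + I}}{8} = \frac{9}{8} + \frac{\left(1 + Z\right) \frac{1}{2 I}}{8} = \frac{9}{8} + \frac{\frac{1}{2} \frac{1}{I} \left(1 + Z\right)}{8} = \frac{9}{8} + \frac{1 + Z}{16 I}$)
$j = 4$ ($j = - 3 \left(-3 + 3\right) + 4 = \left(-3\right) 0 + 4 = 0 + 4 = 4$)
$P{\left(2,-3 \right)} j + 3 = \frac{1 - 3 + 18 \cdot 2}{16 \cdot 2} \cdot 4 + 3 = \frac{1}{16} \cdot \frac{1}{2} \left(1 - 3 + 36\right) 4 + 3 = \frac{1}{16} \cdot \frac{1}{2} \cdot 34 \cdot 4 + 3 = \frac{17}{16} \cdot 4 + 3 = \frac{17}{4} + 3 = \frac{29}{4}$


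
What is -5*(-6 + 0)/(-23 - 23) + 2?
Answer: 31/23 ≈ 1.3478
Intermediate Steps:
-5*(-6 + 0)/(-23 - 23) + 2 = -(-30)/(-46) + 2 = -(-30)*(-1)/46 + 2 = -5*3/23 + 2 = -15/23 + 2 = 31/23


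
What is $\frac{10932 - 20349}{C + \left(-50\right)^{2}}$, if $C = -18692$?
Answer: $\frac{9417}{16192} \approx 0.58158$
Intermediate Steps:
$\frac{10932 - 20349}{C + \left(-50\right)^{2}} = \frac{10932 - 20349}{-18692 + \left(-50\right)^{2}} = - \frac{9417}{-18692 + 2500} = - \frac{9417}{-16192} = \left(-9417\right) \left(- \frac{1}{16192}\right) = \frac{9417}{16192}$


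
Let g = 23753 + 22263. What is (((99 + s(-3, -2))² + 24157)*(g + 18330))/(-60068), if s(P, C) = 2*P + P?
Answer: -1037804461/30034 ≈ -34554.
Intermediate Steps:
g = 46016
s(P, C) = 3*P
(((99 + s(-3, -2))² + 24157)*(g + 18330))/(-60068) = (((99 + 3*(-3))² + 24157)*(46016 + 18330))/(-60068) = (((99 - 9)² + 24157)*64346)*(-1/60068) = ((90² + 24157)*64346)*(-1/60068) = ((8100 + 24157)*64346)*(-1/60068) = (32257*64346)*(-1/60068) = 2075608922*(-1/60068) = -1037804461/30034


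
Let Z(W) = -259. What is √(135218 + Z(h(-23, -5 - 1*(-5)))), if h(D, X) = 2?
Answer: √134959 ≈ 367.37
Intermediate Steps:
√(135218 + Z(h(-23, -5 - 1*(-5)))) = √(135218 - 259) = √134959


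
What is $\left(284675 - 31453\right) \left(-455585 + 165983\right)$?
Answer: $-73333597644$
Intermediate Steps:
$\left(284675 - 31453\right) \left(-455585 + 165983\right) = 253222 \left(-289602\right) = -73333597644$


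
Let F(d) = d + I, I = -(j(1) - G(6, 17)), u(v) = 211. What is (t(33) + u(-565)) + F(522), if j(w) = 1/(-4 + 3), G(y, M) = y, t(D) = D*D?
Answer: 1829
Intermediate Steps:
t(D) = D²
j(w) = -1 (j(w) = 1/(-1) = -1)
I = 7 (I = -(-1 - 1*6) = -(-1 - 6) = -1*(-7) = 7)
F(d) = 7 + d (F(d) = d + 7 = 7 + d)
(t(33) + u(-565)) + F(522) = (33² + 211) + (7 + 522) = (1089 + 211) + 529 = 1300 + 529 = 1829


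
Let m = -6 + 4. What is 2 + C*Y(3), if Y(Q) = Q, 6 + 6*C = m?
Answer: -2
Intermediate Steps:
m = -2
C = -4/3 (C = -1 + (⅙)*(-2) = -1 - ⅓ = -4/3 ≈ -1.3333)
2 + C*Y(3) = 2 - 4/3*3 = 2 - 4 = -2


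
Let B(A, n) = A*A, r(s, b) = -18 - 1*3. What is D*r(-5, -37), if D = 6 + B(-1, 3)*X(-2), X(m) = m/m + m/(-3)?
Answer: -161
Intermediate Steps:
X(m) = 1 - m/3 (X(m) = 1 + m*(-1/3) = 1 - m/3)
r(s, b) = -21 (r(s, b) = -18 - 3 = -21)
B(A, n) = A**2
D = 23/3 (D = 6 + (-1)**2*(1 - 1/3*(-2)) = 6 + 1*(1 + 2/3) = 6 + 1*(5/3) = 6 + 5/3 = 23/3 ≈ 7.6667)
D*r(-5, -37) = (23/3)*(-21) = -161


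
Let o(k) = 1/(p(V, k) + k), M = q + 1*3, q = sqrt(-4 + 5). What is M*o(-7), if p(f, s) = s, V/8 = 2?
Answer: -2/7 ≈ -0.28571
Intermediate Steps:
q = 1 (q = sqrt(1) = 1)
V = 16 (V = 8*2 = 16)
M = 4 (M = 1 + 1*3 = 1 + 3 = 4)
o(k) = 1/(2*k) (o(k) = 1/(k + k) = 1/(2*k))
M*o(-7) = 4*((1/2)/(-7)) = 4*((1/2)*(-1/7)) = 4*(-1/14) = -2/7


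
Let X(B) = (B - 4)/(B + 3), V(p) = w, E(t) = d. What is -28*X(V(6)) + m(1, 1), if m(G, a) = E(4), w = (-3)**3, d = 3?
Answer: -199/6 ≈ -33.167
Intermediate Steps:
w = -27
E(t) = 3
m(G, a) = 3
V(p) = -27
X(B) = (-4 + B)/(3 + B)
-28*X(V(6)) + m(1, 1) = -28*(-4 - 27)/(3 - 27) + 3 = -28*(-31)/(-24) + 3 = -(-7)*(-31)/6 + 3 = -28*31/24 + 3 = -217/6 + 3 = -199/6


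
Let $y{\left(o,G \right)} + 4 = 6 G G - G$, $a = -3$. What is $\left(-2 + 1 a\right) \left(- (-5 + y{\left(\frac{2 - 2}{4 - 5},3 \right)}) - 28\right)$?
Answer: $350$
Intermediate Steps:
$y{\left(o,G \right)} = -4 - G + 6 G^{2}$ ($y{\left(o,G \right)} = -4 + \left(6 G G - G\right) = -4 + \left(6 G^{2} - G\right) = -4 + \left(- G + 6 G^{2}\right) = -4 - G + 6 G^{2}$)
$\left(-2 + 1 a\right) \left(- (-5 + y{\left(\frac{2 - 2}{4 - 5},3 \right)}) - 28\right) = \left(-2 + 1 \left(-3\right)\right) \left(- (-5 - \left(7 - 54\right)) - 28\right) = \left(-2 - 3\right) \left(- (-5 - -47) - 28\right) = - 5 \left(- (-5 - -47) - 28\right) = - 5 \left(- (-5 + 47) - 28\right) = - 5 \left(\left(-1\right) 42 - 28\right) = - 5 \left(-42 - 28\right) = \left(-5\right) \left(-70\right) = 350$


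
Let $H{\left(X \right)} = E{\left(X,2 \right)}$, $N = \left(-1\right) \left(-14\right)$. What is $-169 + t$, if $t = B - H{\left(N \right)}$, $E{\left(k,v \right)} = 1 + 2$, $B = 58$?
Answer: $-114$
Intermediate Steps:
$E{\left(k,v \right)} = 3$
$N = 14$
$H{\left(X \right)} = 3$
$t = 55$ ($t = 58 - 3 = 55$)
$-169 + t = -169 + 55 = -114$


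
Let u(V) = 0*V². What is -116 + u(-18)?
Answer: -116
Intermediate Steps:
u(V) = 0
-116 + u(-18) = -116 + 0 = -116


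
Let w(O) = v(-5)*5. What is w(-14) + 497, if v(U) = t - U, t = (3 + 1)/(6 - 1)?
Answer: 526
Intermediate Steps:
t = 4/5 ≈ 0.80000
v(U) = 4/5 - U
w(O) = 29 (w(O) = (4/5 - 1*(-5))*5 = (4/5 + 5)*5 = (29/5)*5 = 29)
w(-14) + 497 = 29 + 497 = 526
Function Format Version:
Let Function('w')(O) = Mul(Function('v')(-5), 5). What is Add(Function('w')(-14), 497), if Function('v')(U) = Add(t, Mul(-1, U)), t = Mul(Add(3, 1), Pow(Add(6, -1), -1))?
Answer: 526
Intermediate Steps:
t = Rational(4, 5) (t = Mul(4, Pow(5, -1)) = Mul(4, Rational(1, 5)) = Rational(4, 5) ≈ 0.80000)
Function('v')(U) = Add(Rational(4, 5), Mul(-1, U))
Function('w')(O) = 29 (Function('w')(O) = Mul(Add(Rational(4, 5), Mul(-1, -5)), 5) = Mul(Add(Rational(4, 5), 5), 5) = Mul(Rational(29, 5), 5) = 29)
Add(Function('w')(-14), 497) = Add(29, 497) = 526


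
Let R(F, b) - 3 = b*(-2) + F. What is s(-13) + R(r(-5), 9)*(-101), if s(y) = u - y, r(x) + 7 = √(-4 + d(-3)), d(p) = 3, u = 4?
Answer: 2239 - 101*I ≈ 2239.0 - 101.0*I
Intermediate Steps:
r(x) = -7 + I (r(x) = -7 + √(-4 + 3) = -7 + √(-1) = -7 + I)
R(F, b) = 3 + F - 2*b (R(F, b) = 3 + (b*(-2) + F) = 3 + (-2*b + F) = 3 + (F - 2*b) = 3 + F - 2*b)
s(y) = 4 - y
s(-13) + R(r(-5), 9)*(-101) = (4 - 1*(-13)) + (3 + (-7 + I) - 2*9)*(-101) = (4 + 13) + (3 + (-7 + I) - 18)*(-101) = 17 + (-22 + I)*(-101) = 17 + (2222 - 101*I) = 2239 - 101*I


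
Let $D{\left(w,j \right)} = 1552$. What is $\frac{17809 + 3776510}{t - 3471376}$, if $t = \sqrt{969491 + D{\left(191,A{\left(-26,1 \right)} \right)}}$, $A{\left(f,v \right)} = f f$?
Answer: $- \frac{13171507912944}{12050450362333} - \frac{3794319 \sqrt{971043}}{12050450362333} \approx -1.0933$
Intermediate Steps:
$A{\left(f,v \right)} = f^{2}$
$t = \sqrt{971043}$ ($t = \sqrt{969491 + 1552} = \sqrt{971043} \approx 985.42$)
$\frac{17809 + 3776510}{t - 3471376} = \frac{17809 + 3776510}{\sqrt{971043} - 3471376} = \frac{3794319}{-3471376 + \sqrt{971043}}$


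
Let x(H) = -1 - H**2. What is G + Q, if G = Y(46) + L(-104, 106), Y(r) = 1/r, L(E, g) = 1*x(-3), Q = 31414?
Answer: 1444585/46 ≈ 31404.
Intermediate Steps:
L(E, g) = -10 (L(E, g) = 1*(-1 - 1*(-3)**2) = 1*(-1 - 1*9) = 1*(-1 - 9) = 1*(-10) = -10)
G = -459/46 (G = 1/46 - 10 = -459/46 ≈ -9.9783)
G + Q = -459/46 + 31414 = 1444585/46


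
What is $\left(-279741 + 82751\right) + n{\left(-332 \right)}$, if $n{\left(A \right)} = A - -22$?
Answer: $-197300$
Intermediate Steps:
$n{\left(A \right)} = 22 + A$ ($n{\left(A \right)} = A + 22 = 22 + A$)
$\left(-279741 + 82751\right) + n{\left(-332 \right)} = \left(-279741 + 82751\right) + \left(22 - 332\right) = -196990 - 310 = -197300$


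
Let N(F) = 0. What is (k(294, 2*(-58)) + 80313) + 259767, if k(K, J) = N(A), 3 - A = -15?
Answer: 340080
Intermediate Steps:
A = 18 (A = 3 - 1*(-15) = 3 + 15 = 18)
k(K, J) = 0
(k(294, 2*(-58)) + 80313) + 259767 = (0 + 80313) + 259767 = 80313 + 259767 = 340080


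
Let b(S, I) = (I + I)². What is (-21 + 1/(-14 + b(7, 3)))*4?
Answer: -922/11 ≈ -83.818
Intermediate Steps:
b(S, I) = 4*I² (b(S, I) = (2*I)² = 4*I²)
(-21 + 1/(-14 + b(7, 3)))*4 = (-21 + 1/(-14 + 4*3²))*4 = (-21 + 1/(-14 + 4*9))*4 = (-21 + 1/(-14 + 36))*4 = (-21 + 1/22)*4 = -461/22*4 = -922/11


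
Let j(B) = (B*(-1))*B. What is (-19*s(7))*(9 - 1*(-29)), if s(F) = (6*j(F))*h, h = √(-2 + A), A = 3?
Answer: 212268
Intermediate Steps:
j(B) = -B² (j(B) = (-B)*B = -B²)
h = 1 (h = √(-2 + 3) = √1 = 1)
s(F) = -6*F² (s(F) = (6*(-F²))*1 = -6*F²*1 = -6*F²)
(-19*s(7))*(9 - 1*(-29)) = (-(-114)*7²)*(9 - 1*(-29)) = (-(-114)*49)*(9 + 29) = -19*(-294)*38 = 5586*38 = 212268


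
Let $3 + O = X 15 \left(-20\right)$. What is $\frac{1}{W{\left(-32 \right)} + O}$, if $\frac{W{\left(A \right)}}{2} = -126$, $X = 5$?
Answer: $- \frac{1}{1755} \approx -0.0005698$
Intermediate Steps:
$W{\left(A \right)} = -252$ ($W{\left(A \right)} = 2 \left(-126\right) = -252$)
$O = -1503$ ($O = -3 + 5 \cdot 15 \left(-20\right) = -3 + 75 \left(-20\right) = -3 - 1500 = -1503$)
$\frac{1}{W{\left(-32 \right)} + O} = \frac{1}{-252 - 1503} = \frac{1}{-1755} = - \frac{1}{1755}$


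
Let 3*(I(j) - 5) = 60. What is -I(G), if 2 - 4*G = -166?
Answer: -25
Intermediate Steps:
G = 42 (G = ½ - ¼*(-166) = ½ + 83/2 = 42)
I(j) = 25 (I(j) = 5 + (⅓)*60 = 5 + 20 = 25)
-I(G) = -1*25 = -25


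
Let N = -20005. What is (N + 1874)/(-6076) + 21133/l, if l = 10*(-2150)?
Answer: 32676549/16329250 ≈ 2.0011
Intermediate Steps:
l = -21500
(N + 1874)/(-6076) + 21133/l = (-20005 + 1874)/(-6076) + 21133/(-21500) = -18131*(-1/6076) + 21133*(-1/21500) = 18131/6076 - 21133/21500 = 32676549/16329250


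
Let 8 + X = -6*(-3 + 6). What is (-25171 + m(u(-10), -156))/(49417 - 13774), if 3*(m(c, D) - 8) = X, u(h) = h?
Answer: -75515/106929 ≈ -0.70622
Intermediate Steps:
X = -26 (X = -8 - 6*(-3 + 6) = -8 - 6*3 = -8 - 18 = -26)
m(c, D) = -2/3 (m(c, D) = 8 + (1/3)*(-26) = 8 - 26/3 = -2/3)
(-25171 + m(u(-10), -156))/(49417 - 13774) = (-25171 - 2/3)/(49417 - 13774) = -75515/3/35643 = -75515/3*1/35643 = -75515/106929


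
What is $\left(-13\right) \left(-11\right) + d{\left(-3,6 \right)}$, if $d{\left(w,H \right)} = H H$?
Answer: $179$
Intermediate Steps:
$d{\left(w,H \right)} = H^{2}$
$\left(-13\right) \left(-11\right) + d{\left(-3,6 \right)} = \left(-13\right) \left(-11\right) + 6^{2} = 143 + 36 = 179$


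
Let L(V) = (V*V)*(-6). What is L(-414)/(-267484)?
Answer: 257094/66871 ≈ 3.8446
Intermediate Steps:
L(V) = -6*V² (L(V) = V²*(-6) = -6*V²)
L(-414)/(-267484) = -6*(-414)²/(-267484) = -6*171396*(-1/267484) = -1028376*(-1/267484) = 257094/66871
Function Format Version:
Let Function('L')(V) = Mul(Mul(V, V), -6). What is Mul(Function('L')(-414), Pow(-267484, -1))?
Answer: Rational(257094, 66871) ≈ 3.8446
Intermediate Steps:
Function('L')(V) = Mul(-6, Pow(V, 2)) (Function('L')(V) = Mul(Pow(V, 2), -6) = Mul(-6, Pow(V, 2)))
Mul(Function('L')(-414), Pow(-267484, -1)) = Mul(Mul(-6, Pow(-414, 2)), Pow(-267484, -1)) = Mul(Mul(-6, 171396), Rational(-1, 267484)) = Mul(-1028376, Rational(-1, 267484)) = Rational(257094, 66871)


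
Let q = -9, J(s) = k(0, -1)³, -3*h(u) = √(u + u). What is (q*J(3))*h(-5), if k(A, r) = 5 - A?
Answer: 375*I*√10 ≈ 1185.9*I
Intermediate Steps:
h(u) = -√2*√u/3 (h(u) = -√(u + u)/3 = -√2*√u/3)
J(s) = 125 (J(s) = (5 - 1*0)³ = (5 + 0)³ = 5³ = 125)
(q*J(3))*h(-5) = (-9*125)*(-√2*√(-5)/3) = -(-375)*√2*I*√5 = -(-375)*I*√10 = 375*I*√10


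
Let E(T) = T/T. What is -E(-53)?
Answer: -1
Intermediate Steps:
E(T) = 1
-E(-53) = -1*1 = -1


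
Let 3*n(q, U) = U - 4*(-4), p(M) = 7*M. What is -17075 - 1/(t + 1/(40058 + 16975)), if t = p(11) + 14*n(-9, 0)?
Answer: -147698909483/8650006 ≈ -17075.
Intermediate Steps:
n(q, U) = 16/3 + U/3 (n(q, U) = (U - 4*(-4))/3 = (U + 16)/3 = (16 + U)/3 = 16/3 + U/3)
t = 455/3 (t = 7*11 + 14*(16/3 + (⅓)*0) = 77 + 14*(16/3 + 0) = 77 + 14*(16/3) = 77 + 224/3 = 455/3 ≈ 151.67)
-17075 - 1/(t + 1/(40058 + 16975)) = -17075 - 1/(455/3 + 1/(40058 + 16975)) = -17075 - 1/(455/3 + 1/57033) = -17075 - 1/8650006/57033 = -17075 - 1*57033/8650006 = -17075 - 57033/8650006 = -147698909483/8650006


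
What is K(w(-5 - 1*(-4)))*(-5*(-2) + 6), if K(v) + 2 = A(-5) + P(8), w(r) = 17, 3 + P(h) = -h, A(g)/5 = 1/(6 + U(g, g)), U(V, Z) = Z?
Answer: -128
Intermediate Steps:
A(g) = 5/(6 + g)
P(h) = -3 - h
K(v) = -8 (K(v) = -2 + (5/(6 - 5) + (-3 - 1*8)) = -2 + (5/1 + (-3 - 8)) = -2 + (5*1 - 11) = -2 + (5 - 11) = -2 - 6 = -8)
K(w(-5 - 1*(-4)))*(-5*(-2) + 6) = -8*(-5*(-2) + 6) = -8*(10 + 6) = -8*16 = -128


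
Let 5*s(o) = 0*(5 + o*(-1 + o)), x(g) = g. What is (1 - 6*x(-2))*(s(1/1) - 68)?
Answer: -884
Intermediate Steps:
s(o) = 0 (s(o) = (0*(5 + o*(-1 + o)))/5 = (⅕)*0 = 0)
(1 - 6*x(-2))*(s(1/1) - 68) = (1 - 6*(-2))*(0 - 68) = (1 + 12)*(-68) = 13*(-68) = -884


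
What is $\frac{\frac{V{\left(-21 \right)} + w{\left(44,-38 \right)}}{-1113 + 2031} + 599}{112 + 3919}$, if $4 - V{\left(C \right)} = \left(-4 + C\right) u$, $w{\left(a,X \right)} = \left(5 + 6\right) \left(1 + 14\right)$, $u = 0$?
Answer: $\frac{550051}{3700458} \approx 0.14864$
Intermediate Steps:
$w{\left(a,X \right)} = 165$ ($w{\left(a,X \right)} = 11 \cdot 15 = 165$)
$V{\left(C \right)} = 4$ ($V{\left(C \right)} = 4 - \left(-4 + C\right) 0 = 4 - 0 = 4 + 0 = 4$)
$\frac{\frac{V{\left(-21 \right)} + w{\left(44,-38 \right)}}{-1113 + 2031} + 599}{112 + 3919} = \frac{\frac{4 + 165}{-1113 + 2031} + 599}{112 + 3919} = \frac{\frac{169}{918} + 599}{4031} = \left(169 \cdot \frac{1}{918} + 599\right) \frac{1}{4031} = \left(\frac{169}{918} + 599\right) \frac{1}{4031} = \frac{550051}{918} \cdot \frac{1}{4031} = \frac{550051}{3700458}$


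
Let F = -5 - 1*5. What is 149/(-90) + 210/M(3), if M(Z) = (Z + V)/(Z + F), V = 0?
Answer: -44249/90 ≈ -491.66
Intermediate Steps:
F = -10 (F = -5 - 5 = -10)
M(Z) = Z/(-10 + Z) (M(Z) = (Z + 0)/(Z - 10) = Z/(-10 + Z))
149/(-90) + 210/M(3) = 149/(-90) + 210/((3/(-10 + 3))) = 149*(-1/90) + 210/((3/(-7))) = -149/90 + 210/((3*(-⅐))) = -149/90 + 210/(-3/7) = -149/90 + 210*(-7/3) = -149/90 - 490 = -44249/90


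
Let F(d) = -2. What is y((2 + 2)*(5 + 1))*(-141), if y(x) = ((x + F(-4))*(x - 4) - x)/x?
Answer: -2444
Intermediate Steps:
y(x) = (-x + (-4 + x)*(-2 + x))/x (y(x) = ((x - 2)*(x - 4) - x)/x = ((-2 + x)*(-4 + x) - x)/x = ((-4 + x)*(-2 + x) - x)/x = (-x + (-4 + x)*(-2 + x))/x)
y((2 + 2)*(5 + 1))*(-141) = (-7 + (2 + 2)*(5 + 1) + 8/(((2 + 2)*(5 + 1))))*(-141) = (-7 + 4*6 + 8/((4*6)))*(-141) = (-7 + 24 + 8/24)*(-141) = (-7 + 24 + 8*(1/24))*(-141) = (-7 + 24 + ⅓)*(-141) = (52/3)*(-141) = -2444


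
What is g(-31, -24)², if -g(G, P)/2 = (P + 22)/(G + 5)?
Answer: 4/169 ≈ 0.023669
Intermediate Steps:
g(G, P) = -2*(22 + P)/(5 + G) (g(G, P) = -2*(P + 22)/(G + 5) = -2*(22 + P)/(5 + G))
g(-31, -24)² = (2*(-22 - 1*(-24))/(5 - 31))² = (2*(-22 + 24)/(-26))² = (2*(-1/26)*2)² = (-2/13)² = 4/169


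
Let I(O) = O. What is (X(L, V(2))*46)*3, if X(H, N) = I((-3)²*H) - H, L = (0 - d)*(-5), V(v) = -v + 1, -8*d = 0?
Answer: 0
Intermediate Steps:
d = 0 (d = -⅛*0 = 0)
V(v) = 1 - v
L = 0 (L = (0 - 1*0)*(-5) = (0 + 0)*(-5) = 0*(-5) = 0)
X(H, N) = 8*H (X(H, N) = (-3)²*H - H = 9*H - H = 8*H)
(X(L, V(2))*46)*3 = ((8*0)*46)*3 = (0*46)*3 = 0*3 = 0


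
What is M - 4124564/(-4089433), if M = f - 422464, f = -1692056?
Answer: -8647183742596/4089433 ≈ -2.1145e+6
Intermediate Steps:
M = -2114520 (M = -1692056 - 422464 = -2114520)
M - 4124564/(-4089433) = -2114520 - 4124564/(-4089433) = -2114520 - 4124564*(-1/4089433) = -2114520 + 4124564/4089433 = -8647183742596/4089433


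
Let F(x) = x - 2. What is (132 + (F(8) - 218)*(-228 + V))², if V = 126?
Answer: 473323536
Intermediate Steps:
F(x) = -2 + x
(132 + (F(8) - 218)*(-228 + V))² = (132 + ((-2 + 8) - 218)*(-228 + 126))² = (132 + (6 - 218)*(-102))² = (132 - 212*(-102))² = (132 + 21624)² = 21756² = 473323536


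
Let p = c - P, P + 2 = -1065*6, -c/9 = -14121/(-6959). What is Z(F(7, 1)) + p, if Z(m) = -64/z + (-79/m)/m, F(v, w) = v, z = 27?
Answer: 58644785026/9206757 ≈ 6369.8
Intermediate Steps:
c = -127089/6959 (c = -(-127089)/(-6959) = -(-127089)*(-1)/6959 = -9*14121/6959 = -127089/6959 ≈ -18.263)
P = -6392 (P = -2 - 1065*6 = -2 - 6390 = -6392)
Z(m) = -64/27 - 79/m² (Z(m) = -64/27 + (-79/m)/m = -64*1/27 - 79/m² = -64/27 - 79/m²)
p = 44354839/6959 (p = -127089/6959 - 1*(-6392) = -127089/6959 + 6392 = 44354839/6959 ≈ 6373.7)
Z(F(7, 1)) + p = (-64/27 - 79/7²) + 44354839/6959 = (-64/27 - 79*1/49) + 44354839/6959 = (-64/27 - 79/49) + 44354839/6959 = -5269/1323 + 44354839/6959 = 58644785026/9206757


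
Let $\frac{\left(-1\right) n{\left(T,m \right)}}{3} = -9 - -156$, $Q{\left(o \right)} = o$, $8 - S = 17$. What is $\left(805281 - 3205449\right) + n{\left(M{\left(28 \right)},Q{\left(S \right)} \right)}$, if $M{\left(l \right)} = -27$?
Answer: $-2400609$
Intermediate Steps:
$S = -9$ ($S = 8 - 17 = -9$)
$n{\left(T,m \right)} = -441$ ($n{\left(T,m \right)} = - 3 \left(-9 - -156\right) = - 3 \left(-9 + 156\right) = \left(-3\right) 147 = -441$)
$\left(805281 - 3205449\right) + n{\left(M{\left(28 \right)},Q{\left(S \right)} \right)} = \left(805281 - 3205449\right) - 441 = -2400168 - 441 = -2400609$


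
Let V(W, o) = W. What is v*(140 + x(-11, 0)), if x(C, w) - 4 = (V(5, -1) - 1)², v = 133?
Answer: 21280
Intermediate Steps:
x(C, w) = 20 (x(C, w) = 4 + (5 - 1)² = 4 + 4² = 4 + 16 = 20)
v*(140 + x(-11, 0)) = 133*(140 + 20) = 133*160 = 21280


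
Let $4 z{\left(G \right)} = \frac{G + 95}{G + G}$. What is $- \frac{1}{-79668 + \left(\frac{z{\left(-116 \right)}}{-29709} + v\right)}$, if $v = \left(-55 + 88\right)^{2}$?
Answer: $\frac{9189984}{722139752743} \approx 1.2726 \cdot 10^{-5}$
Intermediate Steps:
$z{\left(G \right)} = \frac{95 + G}{8 G}$ ($z{\left(G \right)} = \frac{\left(G + 95\right) \frac{1}{G + G}}{4} = \frac{\left(95 + G\right) \frac{1}{2 G}}{4} = \frac{\frac{1}{2} \frac{1}{G} \left(95 + G\right)}{4} = \frac{95 + G}{8 G}$)
$v = 1089$ ($v = 33^{2} = 1089$)
$- \frac{1}{-79668 + \left(\frac{z{\left(-116 \right)}}{-29709} + v\right)} = - \frac{1}{-79668 + \left(\frac{\frac{1}{8} \frac{1}{-116} \left(95 - 116\right)}{-29709} + 1089\right)} = - \frac{1}{-79668 + \left(\frac{1}{8} \left(- \frac{1}{116}\right) \left(-21\right) \left(- \frac{1}{29709}\right) + 1089\right)} = - \frac{1}{-79668 + \left(\frac{21}{928} \left(- \frac{1}{29709}\right) + 1089\right)} = - \frac{1}{-79668 + \left(- \frac{7}{9189984} + 1089\right)} = - \frac{1}{-79668 + \frac{10007892569}{9189984}} = - \frac{1}{- \frac{722139752743}{9189984}} = \left(-1\right) \left(- \frac{9189984}{722139752743}\right) = \frac{9189984}{722139752743}$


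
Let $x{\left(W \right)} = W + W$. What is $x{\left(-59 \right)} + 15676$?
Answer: $15558$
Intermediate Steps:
$x{\left(W \right)} = 2 W$
$x{\left(-59 \right)} + 15676 = 2 \left(-59\right) + 15676 = -118 + 15676 = 15558$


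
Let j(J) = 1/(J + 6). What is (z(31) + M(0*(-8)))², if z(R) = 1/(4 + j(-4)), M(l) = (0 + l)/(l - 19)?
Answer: 4/81 ≈ 0.049383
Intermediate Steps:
j(J) = 1/(6 + J)
M(l) = l/(-19 + l)
z(R) = 2/9 (z(R) = 1/(4 + 1/(6 - 4)) = 1/(4 + 1/2) = 1/(4 + ½) = 1/(9/2) = 2/9)
(z(31) + M(0*(-8)))² = (2/9 + (0*(-8))/(-19 + 0*(-8)))² = (2/9 + 0/(-19 + 0))² = (2/9 + 0/(-19))² = (2/9 + 0*(-1/19))² = (2/9 + 0)² = (2/9)² = 4/81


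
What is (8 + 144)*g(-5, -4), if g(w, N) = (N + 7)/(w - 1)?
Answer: -76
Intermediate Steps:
g(w, N) = (7 + N)/(-1 + w)
(8 + 144)*g(-5, -4) = (8 + 144)*((7 - 4)/(-1 - 5)) = 152*(3/(-6)) = 152*(-⅙*3) = 152*(-½) = -76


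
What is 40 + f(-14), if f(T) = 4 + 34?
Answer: 78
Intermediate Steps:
f(T) = 38
40 + f(-14) = 40 + 38 = 78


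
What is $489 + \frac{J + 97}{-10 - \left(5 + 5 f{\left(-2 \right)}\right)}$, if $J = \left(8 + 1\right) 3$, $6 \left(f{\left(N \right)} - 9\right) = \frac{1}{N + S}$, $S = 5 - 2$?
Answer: $\frac{177741}{365} \approx 486.96$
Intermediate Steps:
$S = 3$ ($S = 5 - 2 = 3$)
$f{\left(N \right)} = 9 + \frac{1}{6 \left(3 + N\right)}$ ($f{\left(N \right)} = 9 + \frac{1}{6 \left(N + 3\right)} = 9 + \frac{1}{6 \left(3 + N\right)}$)
$J = 27$ ($J = 9 \cdot 3 = 27$)
$489 + \frac{J + 97}{-10 - \left(5 + 5 f{\left(-2 \right)}\right)} = 489 + \frac{27 + 97}{-10 - \left(5 + 5 \frac{163 + 54 \left(-2\right)}{6 \left(3 - 2\right)}\right)} = 489 + \frac{124}{-10 - \left(5 + 5 \frac{163 - 108}{6 \cdot 1}\right)} = 489 + \frac{124}{-10 - \left(5 + 5 \cdot \frac{1}{6} \cdot 1 \cdot 55\right)} = 489 + \frac{124}{-10 - \frac{305}{6}} = 489 + \frac{124}{- \frac{365}{6}} = 489 + 124 \left(- \frac{6}{365}\right) = 489 - \frac{744}{365} = \frac{177741}{365}$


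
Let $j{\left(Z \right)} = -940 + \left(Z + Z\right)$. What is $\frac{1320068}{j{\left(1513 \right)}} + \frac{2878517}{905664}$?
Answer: $\frac{600771325807}{944607552} \approx 636.0$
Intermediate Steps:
$j{\left(Z \right)} = -940 + 2 Z$
$\frac{1320068}{j{\left(1513 \right)}} + \frac{2878517}{905664} = \frac{1320068}{-940 + 2 \cdot 1513} + \frac{2878517}{905664} = \frac{1320068}{-940 + 3026} + 2878517 \cdot \frac{1}{905664} = \frac{1320068}{2086} + \frac{2878517}{905664} = 1320068 \cdot \frac{1}{2086} + \frac{2878517}{905664} = \frac{660034}{1043} + \frac{2878517}{905664} = \frac{600771325807}{944607552}$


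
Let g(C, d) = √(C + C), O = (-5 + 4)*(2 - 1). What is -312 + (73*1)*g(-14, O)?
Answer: -312 + 146*I*√7 ≈ -312.0 + 386.28*I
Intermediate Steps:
O = -1 (O = -1*1 = -1)
g(C, d) = √2*√C (g(C, d) = √(2*C) = √2*√C)
-312 + (73*1)*g(-14, O) = -312 + (73*1)*(√2*√(-14)) = -312 + 73*(√2*(I*√14)) = -312 + 73*(2*I*√7) = -312 + 146*I*√7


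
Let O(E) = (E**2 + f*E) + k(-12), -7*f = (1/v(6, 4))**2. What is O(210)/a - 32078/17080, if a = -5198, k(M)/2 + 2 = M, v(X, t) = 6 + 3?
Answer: -6206522927/599277420 ≈ -10.357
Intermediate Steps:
v(X, t) = 9
k(M) = -4 + 2*M
f = -1/567 (f = -(1/9)**2/7 = -1/7*1/81 = -1/567 ≈ -0.0017637)
O(E) = -28 + E**2 - E/567 (O(E) = (E**2 - E/567) + (-4 + 2*(-12)) = (E**2 - E/567) + (-4 - 24) = (E**2 - E/567) - 28 = -28 + E**2 - E/567)
O(210)/a - 32078/17080 = (-28 + 210**2 - 1/567*210)/(-5198) - 32078/17080 = (-28 + 44100 - 10/27)*(-1/5198) - 32078*1/17080 = (1189934/27)*(-1/5198) - 16039/8540 = -594967/70173 - 16039/8540 = -6206522927/599277420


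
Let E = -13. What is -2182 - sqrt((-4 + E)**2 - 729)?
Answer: -2182 - 2*I*sqrt(110) ≈ -2182.0 - 20.976*I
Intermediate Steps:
-2182 - sqrt((-4 + E)**2 - 729) = -2182 - sqrt((-4 - 13)**2 - 729) = -2182 - sqrt((-17)**2 - 729) = -2182 - sqrt(289 - 729) = -2182 - sqrt(-440) = -2182 - 2*I*sqrt(110)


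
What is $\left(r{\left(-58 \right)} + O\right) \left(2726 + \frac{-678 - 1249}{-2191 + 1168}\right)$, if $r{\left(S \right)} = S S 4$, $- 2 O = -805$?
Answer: $\frac{25782584375}{682} \approx 3.7804 \cdot 10^{7}$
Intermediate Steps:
$O = \frac{805}{2}$ ($O = \left(- \frac{1}{2}\right) \left(-805\right) = \frac{805}{2} \approx 402.5$)
$r{\left(S \right)} = 4 S^{2}$ ($r{\left(S \right)} = S^{2} \cdot 4 = 4 S^{2}$)
$\left(r{\left(-58 \right)} + O\right) \left(2726 + \frac{-678 - 1249}{-2191 + 1168}\right) = \left(4 \left(-58\right)^{2} + \frac{805}{2}\right) \left(2726 + \frac{-678 - 1249}{-2191 + 1168}\right) = \left(4 \cdot 3364 + \frac{805}{2}\right) \left(2726 - \frac{1927}{-1023}\right) = \left(13456 + \frac{805}{2}\right) \left(2726 - - \frac{1927}{1023}\right) = \frac{27717 \left(2726 + \frac{1927}{1023}\right)}{2} = \frac{27717}{2} \cdot \frac{2790625}{1023} = \frac{25782584375}{682}$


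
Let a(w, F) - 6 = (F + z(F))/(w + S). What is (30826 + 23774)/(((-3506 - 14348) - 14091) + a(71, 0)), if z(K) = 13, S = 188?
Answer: -1178450/689349 ≈ -1.7095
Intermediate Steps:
a(w, F) = 6 + (13 + F)/(188 + w) (a(w, F) = 6 + (F + 13)/(w + 188) = 6 + (13 + F)/(188 + w))
(30826 + 23774)/(((-3506 - 14348) - 14091) + a(71, 0)) = (30826 + 23774)/(((-3506 - 14348) - 14091) + (1141 + 0 + 6*71)/(188 + 71)) = 54600/((-17854 - 14091) + (1141 + 0 + 426)/259) = 54600/(-31945 + (1/259)*1567) = 54600/(-31945 + 1567/259) = 54600/(-8272188/259) = 54600*(-259/8272188) = -1178450/689349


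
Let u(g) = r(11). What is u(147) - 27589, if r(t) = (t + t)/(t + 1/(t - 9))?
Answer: -634503/23 ≈ -27587.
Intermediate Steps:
r(t) = 2*t/(t + 1/(-9 + t)) (r(t) = (2*t)/(t + 1/(-9 + t)) = 2*t/(t + 1/(-9 + t)))
u(g) = 44/23 (u(g) = 2*11*(-9 + 11)/(1 + 11² - 9*11) = 2*11*2/(1 + 121 - 99) = 2*11*2/23 = 2*11*(1/23)*2 = 44/23)
u(147) - 27589 = 44/23 - 27589 = -634503/23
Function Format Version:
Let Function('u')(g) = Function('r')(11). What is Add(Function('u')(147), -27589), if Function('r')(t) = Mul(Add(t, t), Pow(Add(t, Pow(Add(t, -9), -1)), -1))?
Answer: Rational(-634503, 23) ≈ -27587.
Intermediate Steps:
Function('r')(t) = Mul(2, t, Pow(Add(t, Pow(Add(-9, t), -1)), -1)) (Function('r')(t) = Mul(Mul(2, t), Pow(Add(t, Pow(Add(-9, t), -1)), -1)) = Mul(2, t, Pow(Add(t, Pow(Add(-9, t), -1)), -1)))
Function('u')(g) = Rational(44, 23) (Function('u')(g) = Mul(2, 11, Pow(Add(1, Pow(11, 2), Mul(-9, 11)), -1), Add(-9, 11)) = Mul(2, 11, Pow(Add(1, 121, -99), -1), 2) = Mul(2, 11, Pow(23, -1), 2) = Mul(2, 11, Rational(1, 23), 2) = Rational(44, 23))
Add(Function('u')(147), -27589) = Add(Rational(44, 23), -27589) = Rational(-634503, 23)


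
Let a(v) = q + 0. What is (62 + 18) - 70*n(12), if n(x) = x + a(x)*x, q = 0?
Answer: -760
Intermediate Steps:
a(v) = 0 (a(v) = 0 + 0 = 0)
n(x) = x (n(x) = x + 0*x = x + 0 = x)
(62 + 18) - 70*n(12) = (62 + 18) - 70*12 = 80 - 840 = -760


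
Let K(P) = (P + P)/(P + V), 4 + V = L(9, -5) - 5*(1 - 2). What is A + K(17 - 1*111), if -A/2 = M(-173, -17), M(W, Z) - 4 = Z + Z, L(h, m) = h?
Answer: 1307/21 ≈ 62.238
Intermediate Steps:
V = 10 (V = -4 + (9 - 5*(1 - 2)) = -4 + (9 - 5*(-1)) = -4 + (9 + 5) = -4 + 14 = 10)
K(P) = 2*P/(10 + P) (K(P) = (P + P)/(P + 10) = (2*P)/(10 + P) = 2*P/(10 + P))
M(W, Z) = 4 + 2*Z (M(W, Z) = 4 + (Z + Z) = 4 + 2*Z)
A = 60 (A = -2*(4 + 2*(-17)) = -2*(4 - 34) = -2*(-30) = 60)
A + K(17 - 1*111) = 60 + 2*(17 - 1*111)/(10 + (17 - 1*111)) = 60 + 2*(17 - 111)/(10 + (17 - 111)) = 60 + 2*(-94)/(10 - 94) = 60 + 2*(-94)/(-84) = 60 + 2*(-94)*(-1/84) = 60 + 47/21 = 1307/21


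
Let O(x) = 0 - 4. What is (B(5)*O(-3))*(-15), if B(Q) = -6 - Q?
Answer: -660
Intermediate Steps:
O(x) = -4
(B(5)*O(-3))*(-15) = ((-6 - 1*5)*(-4))*(-15) = ((-6 - 5)*(-4))*(-15) = -11*(-4)*(-15) = 44*(-15) = -660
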